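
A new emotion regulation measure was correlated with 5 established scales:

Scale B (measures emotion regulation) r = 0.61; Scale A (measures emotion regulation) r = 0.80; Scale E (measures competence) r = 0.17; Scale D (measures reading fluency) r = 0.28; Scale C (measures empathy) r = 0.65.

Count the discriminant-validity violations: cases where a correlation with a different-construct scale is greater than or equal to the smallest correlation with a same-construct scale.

1

Convergent (same construct = emotion regulation): Scale B, Scale A.
Smallest convergent = 0.61. Discriminant values: 0.17, 0.28, 0.65; count ≥ 0.61 → 1.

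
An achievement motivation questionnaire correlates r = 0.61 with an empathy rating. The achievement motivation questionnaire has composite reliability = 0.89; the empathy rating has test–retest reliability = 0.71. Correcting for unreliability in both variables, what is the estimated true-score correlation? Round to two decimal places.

r_true = r_obs / √(r_xx · r_yy) = 0.61 / √(0.89 × 0.71) = 0.61 / √0.6319 = 0.61 / 0.7949 ≈ 0.77.

0.77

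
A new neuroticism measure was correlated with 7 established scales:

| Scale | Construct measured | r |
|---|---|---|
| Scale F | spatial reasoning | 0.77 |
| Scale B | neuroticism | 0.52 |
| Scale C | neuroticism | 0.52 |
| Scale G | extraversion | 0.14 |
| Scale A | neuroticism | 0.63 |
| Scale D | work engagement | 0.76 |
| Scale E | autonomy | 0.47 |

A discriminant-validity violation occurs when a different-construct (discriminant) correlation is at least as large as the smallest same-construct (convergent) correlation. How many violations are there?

Convergent (same construct = neuroticism): Scale B, Scale C, Scale A.
Smallest convergent = 0.52. Discriminant values: 0.77, 0.14, 0.76, 0.47; count ≥ 0.52 → 2.

2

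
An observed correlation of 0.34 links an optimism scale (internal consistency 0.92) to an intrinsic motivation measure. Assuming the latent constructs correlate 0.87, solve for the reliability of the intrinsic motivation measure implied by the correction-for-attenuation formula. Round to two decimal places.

0.17

r_true = r_obs / √(r_xx · r_yy) ⇒ 0.87 = 0.34 / √(0.92 · r_yy).
√(0.92 · r_yy) = 0.34 / 0.87 = 0.3908; 0.92 · r_yy = 0.1527; r_yy = 0.1527 / 0.92 ≈ 0.17.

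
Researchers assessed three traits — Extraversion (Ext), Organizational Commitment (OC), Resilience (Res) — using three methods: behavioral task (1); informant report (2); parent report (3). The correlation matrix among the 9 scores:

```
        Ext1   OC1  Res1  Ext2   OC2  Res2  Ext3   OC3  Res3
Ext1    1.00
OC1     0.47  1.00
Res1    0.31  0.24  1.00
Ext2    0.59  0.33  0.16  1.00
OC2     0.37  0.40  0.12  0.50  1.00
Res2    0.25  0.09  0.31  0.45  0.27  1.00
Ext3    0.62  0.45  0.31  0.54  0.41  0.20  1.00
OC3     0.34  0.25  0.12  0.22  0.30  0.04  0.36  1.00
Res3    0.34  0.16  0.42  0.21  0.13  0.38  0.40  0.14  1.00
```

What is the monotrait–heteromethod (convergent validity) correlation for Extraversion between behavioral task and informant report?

0.59

Same trait (Ext), different methods: r(Ext1, Ext2) = 0.59.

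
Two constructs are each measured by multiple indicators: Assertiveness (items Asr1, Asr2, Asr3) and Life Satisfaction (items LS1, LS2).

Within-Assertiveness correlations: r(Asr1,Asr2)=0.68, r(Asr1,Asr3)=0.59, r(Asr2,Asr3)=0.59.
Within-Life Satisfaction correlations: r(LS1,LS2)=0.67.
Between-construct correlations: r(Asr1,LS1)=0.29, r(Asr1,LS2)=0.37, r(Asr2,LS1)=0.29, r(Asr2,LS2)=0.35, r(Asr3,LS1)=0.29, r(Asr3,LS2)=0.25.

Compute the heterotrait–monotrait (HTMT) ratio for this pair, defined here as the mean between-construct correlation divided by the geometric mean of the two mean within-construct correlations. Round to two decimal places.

0.48

Between-construct mean = 1.84/6 = 0.3067.
Mean within-Asr = 1.86/3 = 0.6200; mean within-LS = 0.67/1 = 0.6700.
Geometric mean = √(0.6200 × 0.6700) = 0.6445.
HTMT = 0.3067 / 0.6445 = 0.48.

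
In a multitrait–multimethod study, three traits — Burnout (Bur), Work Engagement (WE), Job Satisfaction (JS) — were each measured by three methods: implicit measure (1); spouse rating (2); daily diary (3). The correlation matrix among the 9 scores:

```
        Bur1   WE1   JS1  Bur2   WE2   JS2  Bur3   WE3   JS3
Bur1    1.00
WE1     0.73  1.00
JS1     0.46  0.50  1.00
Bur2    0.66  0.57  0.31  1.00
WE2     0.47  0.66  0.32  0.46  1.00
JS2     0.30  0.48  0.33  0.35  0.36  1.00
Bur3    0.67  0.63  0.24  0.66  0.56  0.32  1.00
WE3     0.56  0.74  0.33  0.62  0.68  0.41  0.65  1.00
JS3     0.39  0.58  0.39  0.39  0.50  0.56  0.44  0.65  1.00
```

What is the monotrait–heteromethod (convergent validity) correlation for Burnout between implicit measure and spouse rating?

Same trait (Bur), different methods: r(Bur1, Bur2) = 0.66.

0.66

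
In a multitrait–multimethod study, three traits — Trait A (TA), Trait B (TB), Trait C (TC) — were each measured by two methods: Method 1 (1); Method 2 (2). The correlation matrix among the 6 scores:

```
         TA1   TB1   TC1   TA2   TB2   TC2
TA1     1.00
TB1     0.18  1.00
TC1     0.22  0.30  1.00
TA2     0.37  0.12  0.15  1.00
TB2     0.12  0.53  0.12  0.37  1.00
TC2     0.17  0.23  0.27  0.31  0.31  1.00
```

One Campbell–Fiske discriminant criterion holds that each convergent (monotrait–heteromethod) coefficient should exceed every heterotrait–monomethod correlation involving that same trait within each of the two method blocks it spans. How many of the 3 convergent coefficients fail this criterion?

2

Convergent coefficients and their comparison sets:
TA (methods 1·2): 0.37 vs {0.18, 0.37, 0.22, 0.31} → fail.
TB (methods 1·2): 0.53 vs {0.18, 0.37, 0.30, 0.31} → pass.
TC (methods 1·2): 0.27 vs {0.22, 0.31, 0.30, 0.31} → fail.
2 of 3 fail.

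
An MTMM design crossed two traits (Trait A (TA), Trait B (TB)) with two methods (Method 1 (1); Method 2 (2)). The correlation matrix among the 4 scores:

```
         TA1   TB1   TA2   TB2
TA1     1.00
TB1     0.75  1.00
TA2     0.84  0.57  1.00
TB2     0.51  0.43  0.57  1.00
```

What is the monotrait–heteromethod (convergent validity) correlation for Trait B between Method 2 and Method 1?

0.43

Same trait (TB), different methods: r(TB2, TB1) = 0.43.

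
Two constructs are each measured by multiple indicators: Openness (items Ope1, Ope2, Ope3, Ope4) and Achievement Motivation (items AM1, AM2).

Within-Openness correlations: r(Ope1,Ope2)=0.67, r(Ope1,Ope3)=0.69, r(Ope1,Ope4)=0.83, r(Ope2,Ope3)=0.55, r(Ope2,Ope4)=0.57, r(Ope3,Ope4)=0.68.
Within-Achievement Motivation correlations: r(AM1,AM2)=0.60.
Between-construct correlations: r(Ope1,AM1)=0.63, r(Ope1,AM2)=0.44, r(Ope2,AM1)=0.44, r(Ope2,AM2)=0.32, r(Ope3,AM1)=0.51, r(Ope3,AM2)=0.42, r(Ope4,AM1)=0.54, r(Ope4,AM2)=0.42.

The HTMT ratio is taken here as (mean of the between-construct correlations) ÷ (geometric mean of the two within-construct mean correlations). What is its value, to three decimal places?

0.736

Mean heterotrait r = 3.72/8 = 0.4650.
Mean within-Ope = 3.99/6 = 0.6650; mean within-AM = 0.60/1 = 0.6000.
Geometric mean = √(0.6650 × 0.6000) = 0.6317.
HTMT = 0.4650 / 0.6317 = 0.736.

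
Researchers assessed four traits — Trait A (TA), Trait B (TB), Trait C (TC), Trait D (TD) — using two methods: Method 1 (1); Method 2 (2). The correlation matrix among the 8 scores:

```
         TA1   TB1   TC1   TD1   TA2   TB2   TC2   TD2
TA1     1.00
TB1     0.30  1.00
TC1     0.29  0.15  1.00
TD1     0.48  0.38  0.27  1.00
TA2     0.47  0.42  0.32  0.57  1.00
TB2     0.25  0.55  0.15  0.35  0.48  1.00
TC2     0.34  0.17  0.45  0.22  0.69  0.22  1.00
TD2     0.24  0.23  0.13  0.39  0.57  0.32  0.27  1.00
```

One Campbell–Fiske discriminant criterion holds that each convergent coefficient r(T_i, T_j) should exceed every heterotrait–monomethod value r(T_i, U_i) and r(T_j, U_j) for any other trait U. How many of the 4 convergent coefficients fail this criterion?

Checking each validity diagonal entry against its comparison values:
TA (methods 1·2): 0.47 vs {0.30, 0.48, 0.29, 0.69, 0.48, 0.57} → fail.
TB (methods 1·2): 0.55 vs {0.30, 0.48, 0.15, 0.22, 0.38, 0.32} → pass.
TC (methods 1·2): 0.45 vs {0.29, 0.69, 0.15, 0.22, 0.27, 0.27} → fail.
TD (methods 1·2): 0.39 vs {0.48, 0.57, 0.38, 0.32, 0.27, 0.27} → fail.
3 of 4 fail.

3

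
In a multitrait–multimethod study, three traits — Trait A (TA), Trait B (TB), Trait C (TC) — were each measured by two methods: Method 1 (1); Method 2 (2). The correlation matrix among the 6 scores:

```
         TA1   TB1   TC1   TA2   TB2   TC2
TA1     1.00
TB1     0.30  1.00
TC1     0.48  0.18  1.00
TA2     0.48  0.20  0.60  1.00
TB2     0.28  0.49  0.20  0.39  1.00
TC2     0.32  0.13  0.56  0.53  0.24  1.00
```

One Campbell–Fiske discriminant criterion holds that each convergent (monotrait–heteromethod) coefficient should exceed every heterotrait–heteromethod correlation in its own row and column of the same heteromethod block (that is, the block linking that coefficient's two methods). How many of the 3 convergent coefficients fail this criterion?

2

Each convergent coefficient versus the relevant comparison correlations:
TA (methods 1·2): 0.48 vs {0.28, 0.20, 0.32, 0.60} → fail.
TB (methods 1·2): 0.49 vs {0.20, 0.28, 0.13, 0.20} → pass.
TC (methods 1·2): 0.56 vs {0.60, 0.32, 0.20, 0.13} → fail.
2 of 3 fail.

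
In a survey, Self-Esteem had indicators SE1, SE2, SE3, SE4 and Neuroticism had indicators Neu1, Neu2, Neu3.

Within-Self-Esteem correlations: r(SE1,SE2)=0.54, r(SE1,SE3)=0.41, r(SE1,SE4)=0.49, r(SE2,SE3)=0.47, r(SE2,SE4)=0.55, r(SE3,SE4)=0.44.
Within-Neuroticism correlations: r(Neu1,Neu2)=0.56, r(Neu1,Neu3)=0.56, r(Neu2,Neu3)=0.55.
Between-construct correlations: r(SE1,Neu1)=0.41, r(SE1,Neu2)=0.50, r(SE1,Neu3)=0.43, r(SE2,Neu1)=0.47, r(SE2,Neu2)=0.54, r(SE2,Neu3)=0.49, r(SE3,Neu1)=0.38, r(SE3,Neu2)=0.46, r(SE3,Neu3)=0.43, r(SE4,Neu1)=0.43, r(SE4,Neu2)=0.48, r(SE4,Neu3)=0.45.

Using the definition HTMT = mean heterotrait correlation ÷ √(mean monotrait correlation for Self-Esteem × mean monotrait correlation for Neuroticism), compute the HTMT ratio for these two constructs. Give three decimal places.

0.879

Mean heterotrait r = 5.47/12 = 0.4558.
Mean within-SE = 2.90/6 = 0.4833; mean within-Neu = 1.67/3 = 0.5567.
Geometric mean = √(0.4833 × 0.5567) = 0.5187.
HTMT = 0.4558 / 0.5187 = 0.879.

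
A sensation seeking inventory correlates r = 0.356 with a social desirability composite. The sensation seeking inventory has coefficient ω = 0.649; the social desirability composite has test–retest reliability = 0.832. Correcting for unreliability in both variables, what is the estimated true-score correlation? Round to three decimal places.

0.484

r_true = r_obs / √(r_xx · r_yy) = 0.356 / √(0.649 × 0.832) = 0.356 / √0.539968 = 0.356 / 0.7348 ≈ 0.484.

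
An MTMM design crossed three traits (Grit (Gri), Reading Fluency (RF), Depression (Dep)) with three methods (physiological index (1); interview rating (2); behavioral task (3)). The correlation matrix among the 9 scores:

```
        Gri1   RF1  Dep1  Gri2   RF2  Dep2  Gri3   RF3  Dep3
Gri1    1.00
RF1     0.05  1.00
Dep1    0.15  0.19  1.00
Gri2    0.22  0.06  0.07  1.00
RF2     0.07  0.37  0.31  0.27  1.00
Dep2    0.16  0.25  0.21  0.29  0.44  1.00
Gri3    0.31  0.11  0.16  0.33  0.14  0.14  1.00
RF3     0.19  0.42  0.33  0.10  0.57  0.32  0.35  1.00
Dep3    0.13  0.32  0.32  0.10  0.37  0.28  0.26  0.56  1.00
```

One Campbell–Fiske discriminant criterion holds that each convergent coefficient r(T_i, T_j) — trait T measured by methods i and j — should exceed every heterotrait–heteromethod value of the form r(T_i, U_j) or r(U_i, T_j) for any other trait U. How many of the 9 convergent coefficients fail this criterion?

Convergent coefficients and their comparison sets:
Gri (methods 1·2): 0.22 vs {0.07, 0.06, 0.16, 0.07} → pass.
Gri (methods 1·3): 0.31 vs {0.19, 0.11, 0.13, 0.16} → pass.
Gri (methods 2·3): 0.33 vs {0.10, 0.14, 0.10, 0.14} → pass.
RF (methods 1·2): 0.37 vs {0.06, 0.07, 0.25, 0.31} → pass.
RF (methods 1·3): 0.42 vs {0.11, 0.19, 0.32, 0.33} → pass.
RF (methods 2·3): 0.57 vs {0.14, 0.10, 0.37, 0.32} → pass.
Dep (methods 1·2): 0.21 vs {0.07, 0.16, 0.31, 0.25} → fail.
Dep (methods 1·3): 0.32 vs {0.16, 0.13, 0.33, 0.32} → fail.
Dep (methods 2·3): 0.28 vs {0.14, 0.10, 0.32, 0.37} → fail.
3 of 9 fail.

3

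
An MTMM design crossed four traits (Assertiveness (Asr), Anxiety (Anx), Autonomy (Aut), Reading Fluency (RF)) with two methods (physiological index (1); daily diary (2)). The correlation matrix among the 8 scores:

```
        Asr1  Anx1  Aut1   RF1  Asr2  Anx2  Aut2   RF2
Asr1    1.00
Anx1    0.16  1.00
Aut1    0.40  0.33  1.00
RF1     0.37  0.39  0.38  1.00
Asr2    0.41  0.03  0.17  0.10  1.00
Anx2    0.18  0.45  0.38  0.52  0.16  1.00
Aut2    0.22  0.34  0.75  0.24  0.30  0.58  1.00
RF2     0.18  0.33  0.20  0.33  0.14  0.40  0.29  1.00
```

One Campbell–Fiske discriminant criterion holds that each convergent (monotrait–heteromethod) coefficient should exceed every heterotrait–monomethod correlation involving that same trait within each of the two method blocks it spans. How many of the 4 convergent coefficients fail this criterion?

Convergent coefficients and their comparison sets:
Asr (methods 1·2): 0.41 vs {0.16, 0.16, 0.40, 0.30, 0.37, 0.14} → pass.
Anx (methods 1·2): 0.45 vs {0.16, 0.16, 0.33, 0.58, 0.39, 0.40} → fail.
Aut (methods 1·2): 0.75 vs {0.40, 0.30, 0.33, 0.58, 0.38, 0.29} → pass.
RF (methods 1·2): 0.33 vs {0.37, 0.14, 0.39, 0.40, 0.38, 0.29} → fail.
2 of 4 fail.

2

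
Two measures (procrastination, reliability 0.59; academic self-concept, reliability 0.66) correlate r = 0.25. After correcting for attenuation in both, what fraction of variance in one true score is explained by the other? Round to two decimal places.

0.16

Disattenuated r = 0.25 / √(0.59 × 0.66) = 0.25 / 0.6240 = 0.4006.
Shared true-score variance = 0.4006² = 0.1605 ≈ 0.16.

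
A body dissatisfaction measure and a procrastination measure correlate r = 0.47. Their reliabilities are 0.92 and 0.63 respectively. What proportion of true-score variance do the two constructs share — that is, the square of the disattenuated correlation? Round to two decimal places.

Disattenuated r = 0.47 / √(0.92 × 0.63) = 0.47 / 0.7613 = 0.6174.
Shared true-score variance = 0.6174² = 0.3812 ≈ 0.38.

0.38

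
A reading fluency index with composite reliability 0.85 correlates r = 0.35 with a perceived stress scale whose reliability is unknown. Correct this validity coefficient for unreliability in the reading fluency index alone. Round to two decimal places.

0.38

Single correction: r_c = r_obs / √r_xx = 0.35 / √0.85 = 0.35 / 0.9220 ≈ 0.38.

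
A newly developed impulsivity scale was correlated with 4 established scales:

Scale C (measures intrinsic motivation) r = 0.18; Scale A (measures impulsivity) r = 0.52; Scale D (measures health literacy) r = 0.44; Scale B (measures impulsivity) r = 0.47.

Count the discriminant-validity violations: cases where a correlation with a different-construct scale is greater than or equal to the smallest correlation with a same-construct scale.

Convergent (same construct = impulsivity): Scale A, Scale B.
Smallest convergent = 0.47. Discriminant values: 0.18, 0.44; count ≥ 0.47 → 0.

0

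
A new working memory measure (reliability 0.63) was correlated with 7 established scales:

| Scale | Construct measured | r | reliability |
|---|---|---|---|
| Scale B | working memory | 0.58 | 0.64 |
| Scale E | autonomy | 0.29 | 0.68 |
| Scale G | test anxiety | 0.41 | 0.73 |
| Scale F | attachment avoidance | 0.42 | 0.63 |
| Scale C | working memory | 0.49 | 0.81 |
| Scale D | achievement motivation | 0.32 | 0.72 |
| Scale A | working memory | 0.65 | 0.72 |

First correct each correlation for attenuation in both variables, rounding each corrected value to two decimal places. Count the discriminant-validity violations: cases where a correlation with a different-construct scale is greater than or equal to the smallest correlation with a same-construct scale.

Disattenuated r (r / √(r_scale · r_new)):
  Scale B (conv): 0.58 / √(0.64·0.63) = 0.91
  Scale E (disc): 0.29 / √(0.68·0.63) = 0.44
  Scale G (disc): 0.41 / √(0.73·0.63) = 0.60
  Scale F (disc): 0.42 / √(0.63·0.63) = 0.67
  Scale C (conv): 0.49 / √(0.81·0.63) = 0.69
  Scale D (disc): 0.32 / √(0.72·0.63) = 0.48
  Scale A (conv): 0.65 / √(0.72·0.63) = 0.97
Smallest convergent = 0.69. Discriminant values: 0.44, 0.60, 0.67, 0.48; count ≥ 0.69 → 0.

0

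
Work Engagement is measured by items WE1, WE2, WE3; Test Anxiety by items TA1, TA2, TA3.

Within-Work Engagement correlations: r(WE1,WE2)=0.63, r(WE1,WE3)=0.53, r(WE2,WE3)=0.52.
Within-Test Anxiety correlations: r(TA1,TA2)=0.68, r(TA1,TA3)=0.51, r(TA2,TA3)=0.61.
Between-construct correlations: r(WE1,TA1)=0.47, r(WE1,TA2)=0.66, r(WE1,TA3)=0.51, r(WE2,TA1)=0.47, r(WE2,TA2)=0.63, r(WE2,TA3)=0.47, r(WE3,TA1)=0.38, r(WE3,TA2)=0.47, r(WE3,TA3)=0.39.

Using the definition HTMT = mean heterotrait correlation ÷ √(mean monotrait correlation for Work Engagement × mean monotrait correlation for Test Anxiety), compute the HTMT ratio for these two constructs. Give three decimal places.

0.853

Between-construct mean = 4.45/9 = 0.4944.
Mean within-WE = 1.68/3 = 0.5600; mean within-TA = 1.80/3 = 0.6000.
Geometric mean = √(0.5600 × 0.6000) = 0.5797.
HTMT = 0.4944 / 0.5797 = 0.853.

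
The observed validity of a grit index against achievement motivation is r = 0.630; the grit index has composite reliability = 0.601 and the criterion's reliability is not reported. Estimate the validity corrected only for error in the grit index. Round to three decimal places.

Single correction: r_c = r_obs / √r_xx = 0.630 / √0.601 = 0.630 / 0.7752 ≈ 0.813.

0.813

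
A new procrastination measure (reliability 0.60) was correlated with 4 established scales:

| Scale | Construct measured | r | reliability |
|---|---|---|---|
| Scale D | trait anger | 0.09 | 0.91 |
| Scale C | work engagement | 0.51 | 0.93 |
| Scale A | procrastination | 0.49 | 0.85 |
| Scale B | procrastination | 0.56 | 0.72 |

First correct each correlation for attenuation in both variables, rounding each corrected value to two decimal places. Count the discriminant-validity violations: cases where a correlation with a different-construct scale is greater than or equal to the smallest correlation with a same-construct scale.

Disattenuated r (r / √(r_scale · r_new)):
  Scale D (disc): 0.09 / √(0.91·0.60) = 0.12
  Scale C (disc): 0.51 / √(0.93·0.60) = 0.68
  Scale A (conv): 0.49 / √(0.85·0.60) = 0.69
  Scale B (conv): 0.56 / √(0.72·0.60) = 0.85
Smallest convergent = 0.69. Discriminant values: 0.12, 0.68; count ≥ 0.69 → 0.

0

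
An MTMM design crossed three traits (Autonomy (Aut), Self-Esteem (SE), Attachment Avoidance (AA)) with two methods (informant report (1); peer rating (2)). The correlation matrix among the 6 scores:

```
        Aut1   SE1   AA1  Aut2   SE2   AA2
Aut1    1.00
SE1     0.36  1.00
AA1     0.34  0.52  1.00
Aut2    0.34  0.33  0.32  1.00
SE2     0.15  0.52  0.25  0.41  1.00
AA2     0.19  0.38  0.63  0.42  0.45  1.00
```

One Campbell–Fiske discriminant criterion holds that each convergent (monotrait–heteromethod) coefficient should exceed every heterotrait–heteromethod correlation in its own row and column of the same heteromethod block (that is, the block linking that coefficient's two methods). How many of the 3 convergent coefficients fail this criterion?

0

Each convergent coefficient versus the relevant comparison correlations:
Aut (methods 1·2): 0.34 vs {0.15, 0.33, 0.19, 0.32} → pass.
SE (methods 1·2): 0.52 vs {0.33, 0.15, 0.38, 0.25} → pass.
AA (methods 1·2): 0.63 vs {0.32, 0.19, 0.25, 0.38} → pass.
0 of 3 fail.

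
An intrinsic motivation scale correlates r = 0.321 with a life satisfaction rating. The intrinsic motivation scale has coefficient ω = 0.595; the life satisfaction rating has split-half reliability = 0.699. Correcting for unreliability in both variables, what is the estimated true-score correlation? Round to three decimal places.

r_true = r_obs / √(r_xx · r_yy) = 0.321 / √(0.595 × 0.699) = 0.321 / √0.415905 = 0.321 / 0.6449 ≈ 0.498.

0.498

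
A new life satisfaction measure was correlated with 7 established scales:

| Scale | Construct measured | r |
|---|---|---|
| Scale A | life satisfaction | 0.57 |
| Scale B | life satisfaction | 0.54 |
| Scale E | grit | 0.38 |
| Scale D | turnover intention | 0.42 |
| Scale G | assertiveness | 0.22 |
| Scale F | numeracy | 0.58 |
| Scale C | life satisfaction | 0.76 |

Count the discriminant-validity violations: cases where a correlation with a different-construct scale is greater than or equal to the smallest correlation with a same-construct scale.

1

Convergent (same construct = life satisfaction): Scale A, Scale B, Scale C.
Smallest convergent = 0.54. Discriminant values: 0.38, 0.42, 0.22, 0.58; count ≥ 0.54 → 1.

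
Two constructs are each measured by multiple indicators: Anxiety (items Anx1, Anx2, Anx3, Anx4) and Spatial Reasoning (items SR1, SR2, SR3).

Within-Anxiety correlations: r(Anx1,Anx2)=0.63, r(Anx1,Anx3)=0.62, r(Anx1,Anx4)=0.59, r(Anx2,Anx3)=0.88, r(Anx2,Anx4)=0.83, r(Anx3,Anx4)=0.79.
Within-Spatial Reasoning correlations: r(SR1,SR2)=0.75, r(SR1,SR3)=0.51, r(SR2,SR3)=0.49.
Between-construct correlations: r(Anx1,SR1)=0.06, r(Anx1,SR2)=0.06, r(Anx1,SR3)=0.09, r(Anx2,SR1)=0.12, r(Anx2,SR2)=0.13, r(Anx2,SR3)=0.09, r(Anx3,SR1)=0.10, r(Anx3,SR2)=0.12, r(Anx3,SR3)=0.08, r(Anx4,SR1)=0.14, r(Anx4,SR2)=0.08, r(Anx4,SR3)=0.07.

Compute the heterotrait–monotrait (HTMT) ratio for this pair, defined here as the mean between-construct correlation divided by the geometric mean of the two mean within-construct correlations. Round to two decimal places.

Between-construct mean = 1.14/12 = 0.0950.
Mean within-Anx = 4.34/6 = 0.7233; mean within-SR = 1.75/3 = 0.5833.
Geometric mean = √(0.7233 × 0.5833) = 0.6495.
HTMT = 0.0950 / 0.6495 = 0.15.

0.15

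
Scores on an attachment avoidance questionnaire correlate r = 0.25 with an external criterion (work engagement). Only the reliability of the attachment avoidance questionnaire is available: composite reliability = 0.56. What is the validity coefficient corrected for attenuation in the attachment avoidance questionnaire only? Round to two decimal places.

0.33

Single correction: r_c = r_obs / √r_xx = 0.25 / √0.56 = 0.25 / 0.7483 ≈ 0.33.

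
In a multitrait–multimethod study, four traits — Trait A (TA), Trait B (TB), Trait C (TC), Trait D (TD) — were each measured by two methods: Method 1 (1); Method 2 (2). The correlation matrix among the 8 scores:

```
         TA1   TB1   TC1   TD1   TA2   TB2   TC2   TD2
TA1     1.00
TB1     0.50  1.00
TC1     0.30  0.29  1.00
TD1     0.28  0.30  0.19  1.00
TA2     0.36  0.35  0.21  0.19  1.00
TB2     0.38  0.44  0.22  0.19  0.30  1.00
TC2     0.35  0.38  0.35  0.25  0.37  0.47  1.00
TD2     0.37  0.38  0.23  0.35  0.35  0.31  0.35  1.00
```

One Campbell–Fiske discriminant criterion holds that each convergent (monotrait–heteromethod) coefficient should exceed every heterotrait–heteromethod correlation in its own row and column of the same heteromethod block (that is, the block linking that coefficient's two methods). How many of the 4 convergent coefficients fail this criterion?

Each convergent coefficient versus the relevant comparison correlations:
TA (methods 1·2): 0.36 vs {0.38, 0.35, 0.35, 0.21, 0.37, 0.19} → fail.
TB (methods 1·2): 0.44 vs {0.35, 0.38, 0.38, 0.22, 0.38, 0.19} → pass.
TC (methods 1·2): 0.35 vs {0.21, 0.35, 0.22, 0.38, 0.23, 0.25} → fail.
TD (methods 1·2): 0.35 vs {0.19, 0.37, 0.19, 0.38, 0.25, 0.23} → fail.
3 of 4 fail.

3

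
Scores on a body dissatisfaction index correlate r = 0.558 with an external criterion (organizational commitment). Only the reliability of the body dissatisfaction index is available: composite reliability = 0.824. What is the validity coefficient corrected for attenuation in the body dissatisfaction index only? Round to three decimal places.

Single correction: r_c = r_obs / √r_xx = 0.558 / √0.824 = 0.558 / 0.9077 ≈ 0.615.

0.615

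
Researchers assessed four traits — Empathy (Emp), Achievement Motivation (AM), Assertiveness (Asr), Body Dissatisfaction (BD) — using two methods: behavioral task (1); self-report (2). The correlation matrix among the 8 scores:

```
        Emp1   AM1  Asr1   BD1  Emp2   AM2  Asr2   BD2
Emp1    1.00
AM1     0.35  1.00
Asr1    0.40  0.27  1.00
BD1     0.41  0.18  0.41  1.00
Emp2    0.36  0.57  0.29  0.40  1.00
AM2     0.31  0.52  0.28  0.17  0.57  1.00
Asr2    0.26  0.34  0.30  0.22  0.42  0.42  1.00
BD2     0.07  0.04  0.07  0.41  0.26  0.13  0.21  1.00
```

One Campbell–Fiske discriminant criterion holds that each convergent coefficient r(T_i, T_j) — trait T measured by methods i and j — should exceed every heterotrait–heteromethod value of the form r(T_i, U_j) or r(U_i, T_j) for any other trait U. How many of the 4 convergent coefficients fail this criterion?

Checking each validity diagonal entry against its comparison values:
Emp (methods 1·2): 0.36 vs {0.31, 0.57, 0.26, 0.29, 0.07, 0.40} → fail.
AM (methods 1·2): 0.52 vs {0.57, 0.31, 0.34, 0.28, 0.04, 0.17} → fail.
Asr (methods 1·2): 0.30 vs {0.29, 0.26, 0.28, 0.34, 0.07, 0.22} → fail.
BD (methods 1·2): 0.41 vs {0.40, 0.07, 0.17, 0.04, 0.22, 0.07} → pass.
3 of 4 fail.

3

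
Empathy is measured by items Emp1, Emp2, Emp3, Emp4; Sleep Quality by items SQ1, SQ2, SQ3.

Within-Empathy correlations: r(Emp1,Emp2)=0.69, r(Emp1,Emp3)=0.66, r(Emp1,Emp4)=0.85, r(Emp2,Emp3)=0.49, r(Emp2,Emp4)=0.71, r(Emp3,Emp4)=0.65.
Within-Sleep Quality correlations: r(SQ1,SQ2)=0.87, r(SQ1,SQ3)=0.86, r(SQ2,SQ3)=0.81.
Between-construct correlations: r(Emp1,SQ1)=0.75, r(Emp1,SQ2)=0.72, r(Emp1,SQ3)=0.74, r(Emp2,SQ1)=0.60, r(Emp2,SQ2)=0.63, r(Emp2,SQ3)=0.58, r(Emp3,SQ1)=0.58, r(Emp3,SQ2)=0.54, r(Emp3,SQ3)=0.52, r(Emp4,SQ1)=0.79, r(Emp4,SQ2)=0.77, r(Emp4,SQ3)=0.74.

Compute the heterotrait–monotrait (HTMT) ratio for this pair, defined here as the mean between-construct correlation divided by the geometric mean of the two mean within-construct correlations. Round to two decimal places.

0.88

Mean between = 7.96/12 = 0.6633.
Mean within-Emp = 4.05/6 = 0.6750; mean within-SQ = 2.54/3 = 0.8467.
Geometric mean = √(0.6750 × 0.8467) = 0.7560.
HTMT = 0.6633 / 0.7560 = 0.88.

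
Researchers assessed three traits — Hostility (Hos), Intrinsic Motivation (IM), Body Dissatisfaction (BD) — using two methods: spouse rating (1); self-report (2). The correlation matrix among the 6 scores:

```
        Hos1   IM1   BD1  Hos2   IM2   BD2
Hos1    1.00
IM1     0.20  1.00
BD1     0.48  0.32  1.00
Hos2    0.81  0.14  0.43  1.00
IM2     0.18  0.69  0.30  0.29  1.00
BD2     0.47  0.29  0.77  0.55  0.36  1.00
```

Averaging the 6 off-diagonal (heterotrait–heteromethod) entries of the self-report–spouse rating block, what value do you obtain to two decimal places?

HTHM values (method 2 × method 1): 0.14, 0.43, 0.18, 0.30, 0.47, 0.29; mean = 1.81/6 = 0.30.

0.30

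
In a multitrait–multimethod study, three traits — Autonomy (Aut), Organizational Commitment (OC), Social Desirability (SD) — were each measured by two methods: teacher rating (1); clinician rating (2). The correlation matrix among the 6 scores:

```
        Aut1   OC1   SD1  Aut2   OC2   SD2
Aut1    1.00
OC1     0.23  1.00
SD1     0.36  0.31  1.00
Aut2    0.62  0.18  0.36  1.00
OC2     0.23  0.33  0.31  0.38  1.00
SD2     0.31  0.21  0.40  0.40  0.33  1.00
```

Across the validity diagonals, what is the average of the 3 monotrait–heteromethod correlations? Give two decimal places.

0.45

Convergent values: 0.62, 0.33, 0.40; mean = 1.35/3 = 0.45.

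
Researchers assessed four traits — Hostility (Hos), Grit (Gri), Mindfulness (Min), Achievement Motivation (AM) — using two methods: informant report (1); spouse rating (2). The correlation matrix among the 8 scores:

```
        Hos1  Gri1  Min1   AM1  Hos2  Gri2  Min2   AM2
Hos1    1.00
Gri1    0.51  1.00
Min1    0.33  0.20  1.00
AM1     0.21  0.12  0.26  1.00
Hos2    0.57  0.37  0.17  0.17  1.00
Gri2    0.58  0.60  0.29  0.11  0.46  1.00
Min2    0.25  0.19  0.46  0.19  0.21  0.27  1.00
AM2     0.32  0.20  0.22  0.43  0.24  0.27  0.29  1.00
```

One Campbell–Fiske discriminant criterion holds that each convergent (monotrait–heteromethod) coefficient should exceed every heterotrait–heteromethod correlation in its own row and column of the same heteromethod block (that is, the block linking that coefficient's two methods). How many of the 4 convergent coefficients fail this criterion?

1

Each convergent coefficient versus the relevant comparison correlations:
Hos (methods 1·2): 0.57 vs {0.58, 0.37, 0.25, 0.17, 0.32, 0.17} → fail.
Gri (methods 1·2): 0.60 vs {0.37, 0.58, 0.19, 0.29, 0.20, 0.11} → pass.
Min (methods 1·2): 0.46 vs {0.17, 0.25, 0.29, 0.19, 0.22, 0.19} → pass.
AM (methods 1·2): 0.43 vs {0.17, 0.32, 0.11, 0.20, 0.19, 0.22} → pass.
1 of 4 fail.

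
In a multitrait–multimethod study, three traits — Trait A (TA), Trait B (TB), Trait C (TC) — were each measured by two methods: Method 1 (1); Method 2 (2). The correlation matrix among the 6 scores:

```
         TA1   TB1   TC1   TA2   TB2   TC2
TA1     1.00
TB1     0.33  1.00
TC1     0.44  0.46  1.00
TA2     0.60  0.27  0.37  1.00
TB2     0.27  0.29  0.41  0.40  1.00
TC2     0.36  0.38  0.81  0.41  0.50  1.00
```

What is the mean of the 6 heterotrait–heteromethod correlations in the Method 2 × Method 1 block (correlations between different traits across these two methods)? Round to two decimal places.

0.34

HTHM values (method 2 × method 1): 0.27, 0.37, 0.27, 0.41, 0.36, 0.38; mean = 2.06/6 = 0.34.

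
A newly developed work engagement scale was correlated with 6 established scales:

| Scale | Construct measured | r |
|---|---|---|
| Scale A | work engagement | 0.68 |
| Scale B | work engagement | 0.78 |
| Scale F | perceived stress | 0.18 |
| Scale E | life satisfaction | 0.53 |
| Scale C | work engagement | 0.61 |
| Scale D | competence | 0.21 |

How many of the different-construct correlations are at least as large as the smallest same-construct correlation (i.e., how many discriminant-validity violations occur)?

Convergent (same construct = work engagement): Scale A, Scale B, Scale C.
Smallest convergent = 0.61. Discriminant values: 0.18, 0.53, 0.21; count ≥ 0.61 → 0.

0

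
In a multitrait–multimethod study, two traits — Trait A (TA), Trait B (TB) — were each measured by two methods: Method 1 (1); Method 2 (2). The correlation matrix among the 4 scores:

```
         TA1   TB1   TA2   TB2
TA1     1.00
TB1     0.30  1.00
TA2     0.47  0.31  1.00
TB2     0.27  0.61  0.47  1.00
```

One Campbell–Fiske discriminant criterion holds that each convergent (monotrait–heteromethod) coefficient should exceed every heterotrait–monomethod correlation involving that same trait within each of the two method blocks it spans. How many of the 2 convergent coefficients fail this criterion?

1

Checking each validity diagonal entry against its comparison values:
TA (methods 1·2): 0.47 vs {0.30, 0.47} → fail.
TB (methods 1·2): 0.61 vs {0.30, 0.47} → pass.
1 of 2 fail.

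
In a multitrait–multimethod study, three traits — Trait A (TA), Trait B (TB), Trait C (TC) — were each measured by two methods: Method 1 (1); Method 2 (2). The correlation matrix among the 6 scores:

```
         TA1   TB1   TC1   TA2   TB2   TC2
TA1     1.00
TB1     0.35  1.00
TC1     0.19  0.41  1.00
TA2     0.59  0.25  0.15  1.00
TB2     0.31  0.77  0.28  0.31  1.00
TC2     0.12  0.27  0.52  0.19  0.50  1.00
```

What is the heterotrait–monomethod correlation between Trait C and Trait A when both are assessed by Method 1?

Different traits, same method: r(TC1, TA1) = 0.19.

0.19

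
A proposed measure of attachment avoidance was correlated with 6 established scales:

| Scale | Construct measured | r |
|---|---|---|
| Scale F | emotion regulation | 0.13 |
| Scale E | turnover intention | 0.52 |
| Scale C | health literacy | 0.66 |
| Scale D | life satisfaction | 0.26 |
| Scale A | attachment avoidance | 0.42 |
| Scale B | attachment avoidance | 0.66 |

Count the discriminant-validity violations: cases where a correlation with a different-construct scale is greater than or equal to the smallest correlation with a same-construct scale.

Convergent (same construct = attachment avoidance): Scale A, Scale B.
Smallest convergent = 0.42. Discriminant values: 0.13, 0.52, 0.66, 0.26; count ≥ 0.42 → 2.

2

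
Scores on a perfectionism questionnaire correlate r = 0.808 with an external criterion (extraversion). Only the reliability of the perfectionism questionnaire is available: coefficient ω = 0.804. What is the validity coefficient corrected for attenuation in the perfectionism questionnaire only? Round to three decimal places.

0.901

Single correction: r_c = r_obs / √r_xx = 0.808 / √0.804 = 0.808 / 0.8967 ≈ 0.901.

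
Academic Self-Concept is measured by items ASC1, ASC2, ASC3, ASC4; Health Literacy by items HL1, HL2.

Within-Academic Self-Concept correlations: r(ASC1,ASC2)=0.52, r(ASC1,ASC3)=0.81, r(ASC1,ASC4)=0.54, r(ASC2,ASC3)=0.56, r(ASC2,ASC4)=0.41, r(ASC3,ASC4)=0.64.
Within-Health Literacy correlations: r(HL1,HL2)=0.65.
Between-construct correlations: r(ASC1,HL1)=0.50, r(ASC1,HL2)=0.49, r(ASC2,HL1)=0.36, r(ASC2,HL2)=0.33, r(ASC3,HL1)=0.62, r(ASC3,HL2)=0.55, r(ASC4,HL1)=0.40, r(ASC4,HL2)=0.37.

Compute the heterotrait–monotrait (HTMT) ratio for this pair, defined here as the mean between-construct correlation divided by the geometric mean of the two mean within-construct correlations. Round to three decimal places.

Mean heterotrait r = 3.62/8 = 0.4525.
Mean within-ASC = 3.48/6 = 0.5800; mean within-HL = 0.65/1 = 0.6500.
Geometric mean = √(0.5800 × 0.6500) = 0.6140.
HTMT = 0.4525 / 0.6140 = 0.737.

0.737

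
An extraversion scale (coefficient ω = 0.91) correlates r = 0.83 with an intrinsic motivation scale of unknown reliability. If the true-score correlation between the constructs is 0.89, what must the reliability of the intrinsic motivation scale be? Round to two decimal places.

r_true = r_obs / √(r_xx · r_yy) ⇒ 0.89 = 0.83 / √(0.91 · r_yy).
√(0.91 · r_yy) = 0.83 / 0.89 = 0.9326; 0.91 · r_yy = 0.8697; r_yy = 0.8697 / 0.91 ≈ 0.96.

0.96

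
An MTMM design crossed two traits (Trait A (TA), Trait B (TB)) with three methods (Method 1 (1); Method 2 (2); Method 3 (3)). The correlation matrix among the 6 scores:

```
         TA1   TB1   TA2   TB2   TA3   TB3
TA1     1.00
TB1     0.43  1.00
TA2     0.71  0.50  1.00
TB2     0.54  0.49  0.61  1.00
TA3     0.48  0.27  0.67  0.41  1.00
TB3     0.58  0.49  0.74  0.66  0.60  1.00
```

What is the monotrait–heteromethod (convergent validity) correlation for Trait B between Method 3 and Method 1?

0.49

Same trait (TB), different methods: r(TB3, TB1) = 0.49.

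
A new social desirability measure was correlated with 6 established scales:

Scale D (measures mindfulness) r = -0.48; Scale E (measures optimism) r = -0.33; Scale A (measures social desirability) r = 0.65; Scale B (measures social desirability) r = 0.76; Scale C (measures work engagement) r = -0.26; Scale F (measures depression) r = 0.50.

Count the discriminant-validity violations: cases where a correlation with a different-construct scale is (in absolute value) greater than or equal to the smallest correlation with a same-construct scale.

0

Convergent (same construct = social desirability): Scale A, Scale B.
Smallest convergent = 0.65. Discriminant |r|: 0.48, 0.33, 0.26, 0.50; count ≥ 0.65 → 0.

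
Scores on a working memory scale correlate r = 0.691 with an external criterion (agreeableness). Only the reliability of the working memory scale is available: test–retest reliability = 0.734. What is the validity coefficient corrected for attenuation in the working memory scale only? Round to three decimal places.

Single correction: r_c = r_obs / √r_xx = 0.691 / √0.734 = 0.691 / 0.8567 ≈ 0.807.

0.807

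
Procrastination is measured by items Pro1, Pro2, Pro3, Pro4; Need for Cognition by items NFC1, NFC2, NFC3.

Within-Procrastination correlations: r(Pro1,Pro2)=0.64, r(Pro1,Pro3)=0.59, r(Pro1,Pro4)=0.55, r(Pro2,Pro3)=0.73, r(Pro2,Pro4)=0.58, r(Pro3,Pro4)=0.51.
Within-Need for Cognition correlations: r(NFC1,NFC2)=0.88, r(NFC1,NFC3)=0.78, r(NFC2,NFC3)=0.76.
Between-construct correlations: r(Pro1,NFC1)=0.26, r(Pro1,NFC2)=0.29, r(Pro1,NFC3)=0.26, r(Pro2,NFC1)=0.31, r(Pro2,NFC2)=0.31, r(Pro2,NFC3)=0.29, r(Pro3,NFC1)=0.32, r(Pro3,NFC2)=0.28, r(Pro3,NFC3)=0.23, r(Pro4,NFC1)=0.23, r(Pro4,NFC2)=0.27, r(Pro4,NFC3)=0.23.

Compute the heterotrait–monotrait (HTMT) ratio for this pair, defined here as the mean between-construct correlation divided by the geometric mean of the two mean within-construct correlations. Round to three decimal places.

Mean between = 3.28/12 = 0.2733.
Mean within-Pro = 3.60/6 = 0.6000; mean within-NFC = 2.42/3 = 0.8067.
Geometric mean = √(0.6000 × 0.8067) = 0.6957.
HTMT = 0.2733 / 0.6957 = 0.393.

0.393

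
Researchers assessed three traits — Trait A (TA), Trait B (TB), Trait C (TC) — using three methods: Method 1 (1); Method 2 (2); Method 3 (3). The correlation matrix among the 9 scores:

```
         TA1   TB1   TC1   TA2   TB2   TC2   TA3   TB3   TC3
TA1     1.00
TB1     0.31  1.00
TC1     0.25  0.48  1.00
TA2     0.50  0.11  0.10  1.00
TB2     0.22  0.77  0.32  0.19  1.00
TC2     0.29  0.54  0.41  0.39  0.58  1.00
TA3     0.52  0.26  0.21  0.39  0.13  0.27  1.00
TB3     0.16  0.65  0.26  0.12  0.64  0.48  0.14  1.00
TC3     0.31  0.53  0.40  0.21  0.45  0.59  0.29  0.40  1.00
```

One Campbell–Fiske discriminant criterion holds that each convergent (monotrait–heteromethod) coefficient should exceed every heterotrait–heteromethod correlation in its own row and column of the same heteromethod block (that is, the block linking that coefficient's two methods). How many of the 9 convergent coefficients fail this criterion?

Each convergent coefficient versus the relevant comparison correlations:
TA (methods 1·2): 0.50 vs {0.22, 0.11, 0.29, 0.10} → pass.
TA (methods 1·3): 0.52 vs {0.16, 0.26, 0.31, 0.21} → pass.
TA (methods 2·3): 0.39 vs {0.12, 0.13, 0.21, 0.27} → pass.
TB (methods 1·2): 0.77 vs {0.11, 0.22, 0.54, 0.32} → pass.
TB (methods 1·3): 0.65 vs {0.26, 0.16, 0.53, 0.26} → pass.
TB (methods 2·3): 0.64 vs {0.13, 0.12, 0.45, 0.48} → pass.
TC (methods 1·2): 0.41 vs {0.10, 0.29, 0.32, 0.54} → fail.
TC (methods 1·3): 0.40 vs {0.21, 0.31, 0.26, 0.53} → fail.
TC (methods 2·3): 0.59 vs {0.27, 0.21, 0.48, 0.45} → pass.
2 of 9 fail.

2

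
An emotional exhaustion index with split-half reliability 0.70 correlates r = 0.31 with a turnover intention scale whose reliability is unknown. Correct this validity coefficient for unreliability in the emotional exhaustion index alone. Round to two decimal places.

Single correction: r_c = r_obs / √r_xx = 0.31 / √0.70 = 0.31 / 0.8367 ≈ 0.37.

0.37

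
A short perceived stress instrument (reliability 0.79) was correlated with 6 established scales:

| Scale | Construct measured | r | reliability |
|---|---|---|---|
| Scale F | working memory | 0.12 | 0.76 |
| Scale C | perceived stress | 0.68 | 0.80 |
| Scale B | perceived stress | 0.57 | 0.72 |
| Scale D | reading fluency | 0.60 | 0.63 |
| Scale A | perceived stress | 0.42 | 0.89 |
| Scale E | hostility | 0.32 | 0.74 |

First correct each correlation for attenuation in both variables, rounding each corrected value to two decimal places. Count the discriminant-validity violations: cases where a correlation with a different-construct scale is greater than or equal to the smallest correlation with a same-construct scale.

Disattenuated r (r / √(r_scale · r_new)):
  Scale F (disc): 0.12 / √(0.76·0.79) = 0.15
  Scale C (conv): 0.68 / √(0.80·0.79) = 0.86
  Scale B (conv): 0.57 / √(0.72·0.79) = 0.76
  Scale D (disc): 0.60 / √(0.63·0.79) = 0.85
  Scale A (conv): 0.42 / √(0.89·0.79) = 0.50
  Scale E (disc): 0.32 / √(0.74·0.79) = 0.42
Smallest convergent = 0.50. Discriminant values: 0.15, 0.85, 0.42; count ≥ 0.50 → 1.

1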